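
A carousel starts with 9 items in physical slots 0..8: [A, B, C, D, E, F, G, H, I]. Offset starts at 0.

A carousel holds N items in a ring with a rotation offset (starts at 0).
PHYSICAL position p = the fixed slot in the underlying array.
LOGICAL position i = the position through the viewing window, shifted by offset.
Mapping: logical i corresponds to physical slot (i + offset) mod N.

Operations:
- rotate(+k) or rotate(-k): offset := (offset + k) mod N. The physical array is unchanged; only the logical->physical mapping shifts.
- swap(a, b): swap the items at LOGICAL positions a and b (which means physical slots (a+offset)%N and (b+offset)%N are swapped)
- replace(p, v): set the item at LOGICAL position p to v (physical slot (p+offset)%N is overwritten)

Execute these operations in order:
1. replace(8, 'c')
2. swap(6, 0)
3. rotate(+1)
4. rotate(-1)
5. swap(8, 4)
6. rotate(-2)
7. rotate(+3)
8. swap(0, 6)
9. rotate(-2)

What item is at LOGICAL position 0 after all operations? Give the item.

After op 1 (replace(8, 'c')): offset=0, physical=[A,B,C,D,E,F,G,H,c], logical=[A,B,C,D,E,F,G,H,c]
After op 2 (swap(6, 0)): offset=0, physical=[G,B,C,D,E,F,A,H,c], logical=[G,B,C,D,E,F,A,H,c]
After op 3 (rotate(+1)): offset=1, physical=[G,B,C,D,E,F,A,H,c], logical=[B,C,D,E,F,A,H,c,G]
After op 4 (rotate(-1)): offset=0, physical=[G,B,C,D,E,F,A,H,c], logical=[G,B,C,D,E,F,A,H,c]
After op 5 (swap(8, 4)): offset=0, physical=[G,B,C,D,c,F,A,H,E], logical=[G,B,C,D,c,F,A,H,E]
After op 6 (rotate(-2)): offset=7, physical=[G,B,C,D,c,F,A,H,E], logical=[H,E,G,B,C,D,c,F,A]
After op 7 (rotate(+3)): offset=1, physical=[G,B,C,D,c,F,A,H,E], logical=[B,C,D,c,F,A,H,E,G]
After op 8 (swap(0, 6)): offset=1, physical=[G,H,C,D,c,F,A,B,E], logical=[H,C,D,c,F,A,B,E,G]
After op 9 (rotate(-2)): offset=8, physical=[G,H,C,D,c,F,A,B,E], logical=[E,G,H,C,D,c,F,A,B]

Answer: E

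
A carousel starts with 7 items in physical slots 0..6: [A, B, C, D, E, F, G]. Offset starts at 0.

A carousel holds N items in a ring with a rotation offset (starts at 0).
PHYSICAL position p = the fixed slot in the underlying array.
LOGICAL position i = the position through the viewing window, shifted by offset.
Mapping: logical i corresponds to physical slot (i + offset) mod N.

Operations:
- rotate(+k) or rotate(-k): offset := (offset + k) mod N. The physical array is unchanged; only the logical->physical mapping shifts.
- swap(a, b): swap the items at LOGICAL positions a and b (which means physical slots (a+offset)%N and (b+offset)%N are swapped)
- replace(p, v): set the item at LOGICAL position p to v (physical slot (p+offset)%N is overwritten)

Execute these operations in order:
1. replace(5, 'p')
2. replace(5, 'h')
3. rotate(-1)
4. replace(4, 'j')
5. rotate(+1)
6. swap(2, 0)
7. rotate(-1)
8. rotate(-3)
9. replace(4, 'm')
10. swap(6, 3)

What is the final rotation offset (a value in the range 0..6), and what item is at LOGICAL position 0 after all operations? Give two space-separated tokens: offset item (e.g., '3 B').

After op 1 (replace(5, 'p')): offset=0, physical=[A,B,C,D,E,p,G], logical=[A,B,C,D,E,p,G]
After op 2 (replace(5, 'h')): offset=0, physical=[A,B,C,D,E,h,G], logical=[A,B,C,D,E,h,G]
After op 3 (rotate(-1)): offset=6, physical=[A,B,C,D,E,h,G], logical=[G,A,B,C,D,E,h]
After op 4 (replace(4, 'j')): offset=6, physical=[A,B,C,j,E,h,G], logical=[G,A,B,C,j,E,h]
After op 5 (rotate(+1)): offset=0, physical=[A,B,C,j,E,h,G], logical=[A,B,C,j,E,h,G]
After op 6 (swap(2, 0)): offset=0, physical=[C,B,A,j,E,h,G], logical=[C,B,A,j,E,h,G]
After op 7 (rotate(-1)): offset=6, physical=[C,B,A,j,E,h,G], logical=[G,C,B,A,j,E,h]
After op 8 (rotate(-3)): offset=3, physical=[C,B,A,j,E,h,G], logical=[j,E,h,G,C,B,A]
After op 9 (replace(4, 'm')): offset=3, physical=[m,B,A,j,E,h,G], logical=[j,E,h,G,m,B,A]
After op 10 (swap(6, 3)): offset=3, physical=[m,B,G,j,E,h,A], logical=[j,E,h,A,m,B,G]

Answer: 3 j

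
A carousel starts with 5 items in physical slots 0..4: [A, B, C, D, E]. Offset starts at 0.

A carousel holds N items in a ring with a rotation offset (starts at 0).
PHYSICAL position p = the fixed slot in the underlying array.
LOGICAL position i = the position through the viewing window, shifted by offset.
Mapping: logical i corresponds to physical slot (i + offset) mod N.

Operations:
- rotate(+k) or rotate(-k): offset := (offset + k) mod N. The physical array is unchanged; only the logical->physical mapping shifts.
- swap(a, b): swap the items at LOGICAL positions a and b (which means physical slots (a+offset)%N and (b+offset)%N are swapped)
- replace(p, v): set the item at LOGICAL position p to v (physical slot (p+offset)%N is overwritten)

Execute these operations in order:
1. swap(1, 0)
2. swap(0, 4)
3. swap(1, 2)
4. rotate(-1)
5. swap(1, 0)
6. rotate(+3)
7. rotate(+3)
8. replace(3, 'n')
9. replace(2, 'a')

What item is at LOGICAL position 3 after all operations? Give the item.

After op 1 (swap(1, 0)): offset=0, physical=[B,A,C,D,E], logical=[B,A,C,D,E]
After op 2 (swap(0, 4)): offset=0, physical=[E,A,C,D,B], logical=[E,A,C,D,B]
After op 3 (swap(1, 2)): offset=0, physical=[E,C,A,D,B], logical=[E,C,A,D,B]
After op 4 (rotate(-1)): offset=4, physical=[E,C,A,D,B], logical=[B,E,C,A,D]
After op 5 (swap(1, 0)): offset=4, physical=[B,C,A,D,E], logical=[E,B,C,A,D]
After op 6 (rotate(+3)): offset=2, physical=[B,C,A,D,E], logical=[A,D,E,B,C]
After op 7 (rotate(+3)): offset=0, physical=[B,C,A,D,E], logical=[B,C,A,D,E]
After op 8 (replace(3, 'n')): offset=0, physical=[B,C,A,n,E], logical=[B,C,A,n,E]
After op 9 (replace(2, 'a')): offset=0, physical=[B,C,a,n,E], logical=[B,C,a,n,E]

Answer: n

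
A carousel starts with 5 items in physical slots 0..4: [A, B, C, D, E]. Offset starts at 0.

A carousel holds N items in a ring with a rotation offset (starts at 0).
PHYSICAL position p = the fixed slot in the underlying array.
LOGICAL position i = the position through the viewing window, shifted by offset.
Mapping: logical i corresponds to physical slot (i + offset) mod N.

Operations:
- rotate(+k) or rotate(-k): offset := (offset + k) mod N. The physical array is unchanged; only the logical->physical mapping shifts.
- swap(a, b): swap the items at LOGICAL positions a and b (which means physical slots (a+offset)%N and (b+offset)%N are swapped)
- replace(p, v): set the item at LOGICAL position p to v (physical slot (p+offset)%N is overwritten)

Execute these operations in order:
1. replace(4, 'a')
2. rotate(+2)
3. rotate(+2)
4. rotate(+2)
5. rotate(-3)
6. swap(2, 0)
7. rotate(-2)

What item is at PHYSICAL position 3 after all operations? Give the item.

Answer: A

Derivation:
After op 1 (replace(4, 'a')): offset=0, physical=[A,B,C,D,a], logical=[A,B,C,D,a]
After op 2 (rotate(+2)): offset=2, physical=[A,B,C,D,a], logical=[C,D,a,A,B]
After op 3 (rotate(+2)): offset=4, physical=[A,B,C,D,a], logical=[a,A,B,C,D]
After op 4 (rotate(+2)): offset=1, physical=[A,B,C,D,a], logical=[B,C,D,a,A]
After op 5 (rotate(-3)): offset=3, physical=[A,B,C,D,a], logical=[D,a,A,B,C]
After op 6 (swap(2, 0)): offset=3, physical=[D,B,C,A,a], logical=[A,a,D,B,C]
After op 7 (rotate(-2)): offset=1, physical=[D,B,C,A,a], logical=[B,C,A,a,D]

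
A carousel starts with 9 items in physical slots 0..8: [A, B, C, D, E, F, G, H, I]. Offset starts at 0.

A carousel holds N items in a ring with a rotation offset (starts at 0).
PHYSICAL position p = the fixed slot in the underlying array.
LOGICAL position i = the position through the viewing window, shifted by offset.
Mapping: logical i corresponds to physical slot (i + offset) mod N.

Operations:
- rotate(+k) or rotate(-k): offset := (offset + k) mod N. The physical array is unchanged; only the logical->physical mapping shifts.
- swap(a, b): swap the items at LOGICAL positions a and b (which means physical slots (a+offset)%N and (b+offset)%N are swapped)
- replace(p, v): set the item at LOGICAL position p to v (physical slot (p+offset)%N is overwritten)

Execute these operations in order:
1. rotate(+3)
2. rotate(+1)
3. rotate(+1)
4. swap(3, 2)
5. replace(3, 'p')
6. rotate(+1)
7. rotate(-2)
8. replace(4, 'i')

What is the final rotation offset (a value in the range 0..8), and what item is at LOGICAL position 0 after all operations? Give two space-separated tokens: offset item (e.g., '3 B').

After op 1 (rotate(+3)): offset=3, physical=[A,B,C,D,E,F,G,H,I], logical=[D,E,F,G,H,I,A,B,C]
After op 2 (rotate(+1)): offset=4, physical=[A,B,C,D,E,F,G,H,I], logical=[E,F,G,H,I,A,B,C,D]
After op 3 (rotate(+1)): offset=5, physical=[A,B,C,D,E,F,G,H,I], logical=[F,G,H,I,A,B,C,D,E]
After op 4 (swap(3, 2)): offset=5, physical=[A,B,C,D,E,F,G,I,H], logical=[F,G,I,H,A,B,C,D,E]
After op 5 (replace(3, 'p')): offset=5, physical=[A,B,C,D,E,F,G,I,p], logical=[F,G,I,p,A,B,C,D,E]
After op 6 (rotate(+1)): offset=6, physical=[A,B,C,D,E,F,G,I,p], logical=[G,I,p,A,B,C,D,E,F]
After op 7 (rotate(-2)): offset=4, physical=[A,B,C,D,E,F,G,I,p], logical=[E,F,G,I,p,A,B,C,D]
After op 8 (replace(4, 'i')): offset=4, physical=[A,B,C,D,E,F,G,I,i], logical=[E,F,G,I,i,A,B,C,D]

Answer: 4 E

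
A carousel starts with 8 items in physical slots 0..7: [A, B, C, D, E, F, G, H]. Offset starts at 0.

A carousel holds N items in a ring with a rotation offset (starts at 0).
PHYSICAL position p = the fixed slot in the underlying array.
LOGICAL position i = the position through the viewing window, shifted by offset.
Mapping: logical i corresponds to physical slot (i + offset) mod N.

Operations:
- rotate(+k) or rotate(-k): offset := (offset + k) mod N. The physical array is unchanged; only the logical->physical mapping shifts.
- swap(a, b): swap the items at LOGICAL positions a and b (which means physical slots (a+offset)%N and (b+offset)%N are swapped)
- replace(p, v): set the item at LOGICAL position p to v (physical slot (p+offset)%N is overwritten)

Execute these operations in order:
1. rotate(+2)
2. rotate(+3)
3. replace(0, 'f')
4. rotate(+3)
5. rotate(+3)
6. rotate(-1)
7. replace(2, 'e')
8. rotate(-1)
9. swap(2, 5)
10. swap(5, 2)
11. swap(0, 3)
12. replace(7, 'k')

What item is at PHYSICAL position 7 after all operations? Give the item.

After op 1 (rotate(+2)): offset=2, physical=[A,B,C,D,E,F,G,H], logical=[C,D,E,F,G,H,A,B]
After op 2 (rotate(+3)): offset=5, physical=[A,B,C,D,E,F,G,H], logical=[F,G,H,A,B,C,D,E]
After op 3 (replace(0, 'f')): offset=5, physical=[A,B,C,D,E,f,G,H], logical=[f,G,H,A,B,C,D,E]
After op 4 (rotate(+3)): offset=0, physical=[A,B,C,D,E,f,G,H], logical=[A,B,C,D,E,f,G,H]
After op 5 (rotate(+3)): offset=3, physical=[A,B,C,D,E,f,G,H], logical=[D,E,f,G,H,A,B,C]
After op 6 (rotate(-1)): offset=2, physical=[A,B,C,D,E,f,G,H], logical=[C,D,E,f,G,H,A,B]
After op 7 (replace(2, 'e')): offset=2, physical=[A,B,C,D,e,f,G,H], logical=[C,D,e,f,G,H,A,B]
After op 8 (rotate(-1)): offset=1, physical=[A,B,C,D,e,f,G,H], logical=[B,C,D,e,f,G,H,A]
After op 9 (swap(2, 5)): offset=1, physical=[A,B,C,G,e,f,D,H], logical=[B,C,G,e,f,D,H,A]
After op 10 (swap(5, 2)): offset=1, physical=[A,B,C,D,e,f,G,H], logical=[B,C,D,e,f,G,H,A]
After op 11 (swap(0, 3)): offset=1, physical=[A,e,C,D,B,f,G,H], logical=[e,C,D,B,f,G,H,A]
After op 12 (replace(7, 'k')): offset=1, physical=[k,e,C,D,B,f,G,H], logical=[e,C,D,B,f,G,H,k]

Answer: H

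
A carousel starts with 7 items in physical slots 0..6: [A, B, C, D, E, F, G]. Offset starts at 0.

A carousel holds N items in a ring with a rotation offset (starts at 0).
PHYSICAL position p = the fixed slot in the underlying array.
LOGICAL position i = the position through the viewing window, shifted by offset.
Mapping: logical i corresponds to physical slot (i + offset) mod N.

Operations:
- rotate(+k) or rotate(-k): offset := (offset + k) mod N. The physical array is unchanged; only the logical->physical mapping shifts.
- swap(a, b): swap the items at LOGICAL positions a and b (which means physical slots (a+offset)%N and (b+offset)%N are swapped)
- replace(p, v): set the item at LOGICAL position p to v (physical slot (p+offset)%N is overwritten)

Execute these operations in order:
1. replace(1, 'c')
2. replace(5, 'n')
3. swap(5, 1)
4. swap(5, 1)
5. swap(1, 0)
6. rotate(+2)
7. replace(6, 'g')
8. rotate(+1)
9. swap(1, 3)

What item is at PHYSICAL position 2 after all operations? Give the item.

Answer: C

Derivation:
After op 1 (replace(1, 'c')): offset=0, physical=[A,c,C,D,E,F,G], logical=[A,c,C,D,E,F,G]
After op 2 (replace(5, 'n')): offset=0, physical=[A,c,C,D,E,n,G], logical=[A,c,C,D,E,n,G]
After op 3 (swap(5, 1)): offset=0, physical=[A,n,C,D,E,c,G], logical=[A,n,C,D,E,c,G]
After op 4 (swap(5, 1)): offset=0, physical=[A,c,C,D,E,n,G], logical=[A,c,C,D,E,n,G]
After op 5 (swap(1, 0)): offset=0, physical=[c,A,C,D,E,n,G], logical=[c,A,C,D,E,n,G]
After op 6 (rotate(+2)): offset=2, physical=[c,A,C,D,E,n,G], logical=[C,D,E,n,G,c,A]
After op 7 (replace(6, 'g')): offset=2, physical=[c,g,C,D,E,n,G], logical=[C,D,E,n,G,c,g]
After op 8 (rotate(+1)): offset=3, physical=[c,g,C,D,E,n,G], logical=[D,E,n,G,c,g,C]
After op 9 (swap(1, 3)): offset=3, physical=[c,g,C,D,G,n,E], logical=[D,G,n,E,c,g,C]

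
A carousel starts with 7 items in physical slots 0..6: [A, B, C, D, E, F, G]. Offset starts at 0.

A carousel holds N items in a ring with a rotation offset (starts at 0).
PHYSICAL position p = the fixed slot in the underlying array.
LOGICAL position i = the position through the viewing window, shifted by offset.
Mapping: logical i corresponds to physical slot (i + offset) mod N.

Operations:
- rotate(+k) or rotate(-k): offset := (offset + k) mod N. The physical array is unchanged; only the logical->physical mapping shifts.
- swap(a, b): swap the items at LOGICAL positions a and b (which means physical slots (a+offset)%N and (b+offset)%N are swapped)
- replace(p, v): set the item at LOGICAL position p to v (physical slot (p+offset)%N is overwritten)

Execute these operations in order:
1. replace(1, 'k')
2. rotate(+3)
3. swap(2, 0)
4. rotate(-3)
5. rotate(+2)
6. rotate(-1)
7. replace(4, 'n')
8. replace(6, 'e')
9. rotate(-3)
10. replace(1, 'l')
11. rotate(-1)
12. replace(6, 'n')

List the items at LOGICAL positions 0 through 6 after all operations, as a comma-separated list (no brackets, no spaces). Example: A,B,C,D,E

Answer: E,n,l,e,k,C,n

Derivation:
After op 1 (replace(1, 'k')): offset=0, physical=[A,k,C,D,E,F,G], logical=[A,k,C,D,E,F,G]
After op 2 (rotate(+3)): offset=3, physical=[A,k,C,D,E,F,G], logical=[D,E,F,G,A,k,C]
After op 3 (swap(2, 0)): offset=3, physical=[A,k,C,F,E,D,G], logical=[F,E,D,G,A,k,C]
After op 4 (rotate(-3)): offset=0, physical=[A,k,C,F,E,D,G], logical=[A,k,C,F,E,D,G]
After op 5 (rotate(+2)): offset=2, physical=[A,k,C,F,E,D,G], logical=[C,F,E,D,G,A,k]
After op 6 (rotate(-1)): offset=1, physical=[A,k,C,F,E,D,G], logical=[k,C,F,E,D,G,A]
After op 7 (replace(4, 'n')): offset=1, physical=[A,k,C,F,E,n,G], logical=[k,C,F,E,n,G,A]
After op 8 (replace(6, 'e')): offset=1, physical=[e,k,C,F,E,n,G], logical=[k,C,F,E,n,G,e]
After op 9 (rotate(-3)): offset=5, physical=[e,k,C,F,E,n,G], logical=[n,G,e,k,C,F,E]
After op 10 (replace(1, 'l')): offset=5, physical=[e,k,C,F,E,n,l], logical=[n,l,e,k,C,F,E]
After op 11 (rotate(-1)): offset=4, physical=[e,k,C,F,E,n,l], logical=[E,n,l,e,k,C,F]
After op 12 (replace(6, 'n')): offset=4, physical=[e,k,C,n,E,n,l], logical=[E,n,l,e,k,C,n]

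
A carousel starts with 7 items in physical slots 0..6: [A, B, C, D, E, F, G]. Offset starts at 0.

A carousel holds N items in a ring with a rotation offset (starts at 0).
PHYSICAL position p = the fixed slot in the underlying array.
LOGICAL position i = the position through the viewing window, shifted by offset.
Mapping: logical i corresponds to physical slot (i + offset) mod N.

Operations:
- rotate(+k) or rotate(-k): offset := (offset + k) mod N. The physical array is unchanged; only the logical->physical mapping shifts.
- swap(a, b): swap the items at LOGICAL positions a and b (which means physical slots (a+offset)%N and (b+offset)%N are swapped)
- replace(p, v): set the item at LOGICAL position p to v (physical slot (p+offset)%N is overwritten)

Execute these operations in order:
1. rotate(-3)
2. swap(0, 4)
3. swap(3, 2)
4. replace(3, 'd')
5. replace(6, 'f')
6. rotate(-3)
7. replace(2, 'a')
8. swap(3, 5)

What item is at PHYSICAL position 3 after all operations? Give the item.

After op 1 (rotate(-3)): offset=4, physical=[A,B,C,D,E,F,G], logical=[E,F,G,A,B,C,D]
After op 2 (swap(0, 4)): offset=4, physical=[A,E,C,D,B,F,G], logical=[B,F,G,A,E,C,D]
After op 3 (swap(3, 2)): offset=4, physical=[G,E,C,D,B,F,A], logical=[B,F,A,G,E,C,D]
After op 4 (replace(3, 'd')): offset=4, physical=[d,E,C,D,B,F,A], logical=[B,F,A,d,E,C,D]
After op 5 (replace(6, 'f')): offset=4, physical=[d,E,C,f,B,F,A], logical=[B,F,A,d,E,C,f]
After op 6 (rotate(-3)): offset=1, physical=[d,E,C,f,B,F,A], logical=[E,C,f,B,F,A,d]
After op 7 (replace(2, 'a')): offset=1, physical=[d,E,C,a,B,F,A], logical=[E,C,a,B,F,A,d]
After op 8 (swap(3, 5)): offset=1, physical=[d,E,C,a,A,F,B], logical=[E,C,a,A,F,B,d]

Answer: a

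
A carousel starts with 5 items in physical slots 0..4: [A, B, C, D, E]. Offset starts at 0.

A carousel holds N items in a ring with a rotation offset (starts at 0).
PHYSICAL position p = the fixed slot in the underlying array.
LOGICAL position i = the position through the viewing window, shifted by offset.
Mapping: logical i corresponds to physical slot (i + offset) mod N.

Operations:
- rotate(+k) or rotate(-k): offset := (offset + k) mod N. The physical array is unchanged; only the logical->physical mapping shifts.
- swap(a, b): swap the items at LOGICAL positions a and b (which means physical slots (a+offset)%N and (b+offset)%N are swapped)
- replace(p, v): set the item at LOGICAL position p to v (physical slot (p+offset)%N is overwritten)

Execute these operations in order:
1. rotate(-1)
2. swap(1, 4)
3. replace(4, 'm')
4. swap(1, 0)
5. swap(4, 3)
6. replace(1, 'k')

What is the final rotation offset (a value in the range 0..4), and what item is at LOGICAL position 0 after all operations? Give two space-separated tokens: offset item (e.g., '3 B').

Answer: 4 D

Derivation:
After op 1 (rotate(-1)): offset=4, physical=[A,B,C,D,E], logical=[E,A,B,C,D]
After op 2 (swap(1, 4)): offset=4, physical=[D,B,C,A,E], logical=[E,D,B,C,A]
After op 3 (replace(4, 'm')): offset=4, physical=[D,B,C,m,E], logical=[E,D,B,C,m]
After op 4 (swap(1, 0)): offset=4, physical=[E,B,C,m,D], logical=[D,E,B,C,m]
After op 5 (swap(4, 3)): offset=4, physical=[E,B,m,C,D], logical=[D,E,B,m,C]
After op 6 (replace(1, 'k')): offset=4, physical=[k,B,m,C,D], logical=[D,k,B,m,C]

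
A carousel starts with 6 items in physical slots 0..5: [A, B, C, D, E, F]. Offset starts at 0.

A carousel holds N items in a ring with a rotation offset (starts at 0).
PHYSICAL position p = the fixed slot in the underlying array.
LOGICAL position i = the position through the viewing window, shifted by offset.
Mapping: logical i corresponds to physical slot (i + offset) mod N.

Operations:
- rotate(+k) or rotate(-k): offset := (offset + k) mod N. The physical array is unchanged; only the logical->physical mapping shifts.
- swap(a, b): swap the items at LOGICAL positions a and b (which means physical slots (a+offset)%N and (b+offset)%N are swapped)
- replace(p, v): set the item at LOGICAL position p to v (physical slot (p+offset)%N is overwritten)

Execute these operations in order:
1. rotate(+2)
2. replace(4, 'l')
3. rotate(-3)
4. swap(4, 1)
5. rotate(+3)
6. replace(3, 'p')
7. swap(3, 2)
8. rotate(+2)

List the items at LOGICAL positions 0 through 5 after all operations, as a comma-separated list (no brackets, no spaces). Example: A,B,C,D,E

After op 1 (rotate(+2)): offset=2, physical=[A,B,C,D,E,F], logical=[C,D,E,F,A,B]
After op 2 (replace(4, 'l')): offset=2, physical=[l,B,C,D,E,F], logical=[C,D,E,F,l,B]
After op 3 (rotate(-3)): offset=5, physical=[l,B,C,D,E,F], logical=[F,l,B,C,D,E]
After op 4 (swap(4, 1)): offset=5, physical=[D,B,C,l,E,F], logical=[F,D,B,C,l,E]
After op 5 (rotate(+3)): offset=2, physical=[D,B,C,l,E,F], logical=[C,l,E,F,D,B]
After op 6 (replace(3, 'p')): offset=2, physical=[D,B,C,l,E,p], logical=[C,l,E,p,D,B]
After op 7 (swap(3, 2)): offset=2, physical=[D,B,C,l,p,E], logical=[C,l,p,E,D,B]
After op 8 (rotate(+2)): offset=4, physical=[D,B,C,l,p,E], logical=[p,E,D,B,C,l]

Answer: p,E,D,B,C,l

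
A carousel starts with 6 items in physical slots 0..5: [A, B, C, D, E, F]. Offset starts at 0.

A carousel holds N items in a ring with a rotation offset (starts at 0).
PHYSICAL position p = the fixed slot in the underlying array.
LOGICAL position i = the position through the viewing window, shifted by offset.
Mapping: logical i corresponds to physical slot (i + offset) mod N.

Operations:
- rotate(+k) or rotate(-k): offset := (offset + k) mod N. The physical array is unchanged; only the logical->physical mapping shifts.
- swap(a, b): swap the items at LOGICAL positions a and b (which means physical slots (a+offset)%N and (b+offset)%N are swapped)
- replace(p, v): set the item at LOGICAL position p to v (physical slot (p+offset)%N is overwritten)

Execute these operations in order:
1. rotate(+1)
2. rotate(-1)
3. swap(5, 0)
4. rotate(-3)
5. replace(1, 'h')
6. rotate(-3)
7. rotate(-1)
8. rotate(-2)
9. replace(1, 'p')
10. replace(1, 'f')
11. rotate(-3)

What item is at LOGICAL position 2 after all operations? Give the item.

After op 1 (rotate(+1)): offset=1, physical=[A,B,C,D,E,F], logical=[B,C,D,E,F,A]
After op 2 (rotate(-1)): offset=0, physical=[A,B,C,D,E,F], logical=[A,B,C,D,E,F]
After op 3 (swap(5, 0)): offset=0, physical=[F,B,C,D,E,A], logical=[F,B,C,D,E,A]
After op 4 (rotate(-3)): offset=3, physical=[F,B,C,D,E,A], logical=[D,E,A,F,B,C]
After op 5 (replace(1, 'h')): offset=3, physical=[F,B,C,D,h,A], logical=[D,h,A,F,B,C]
After op 6 (rotate(-3)): offset=0, physical=[F,B,C,D,h,A], logical=[F,B,C,D,h,A]
After op 7 (rotate(-1)): offset=5, physical=[F,B,C,D,h,A], logical=[A,F,B,C,D,h]
After op 8 (rotate(-2)): offset=3, physical=[F,B,C,D,h,A], logical=[D,h,A,F,B,C]
After op 9 (replace(1, 'p')): offset=3, physical=[F,B,C,D,p,A], logical=[D,p,A,F,B,C]
After op 10 (replace(1, 'f')): offset=3, physical=[F,B,C,D,f,A], logical=[D,f,A,F,B,C]
After op 11 (rotate(-3)): offset=0, physical=[F,B,C,D,f,A], logical=[F,B,C,D,f,A]

Answer: C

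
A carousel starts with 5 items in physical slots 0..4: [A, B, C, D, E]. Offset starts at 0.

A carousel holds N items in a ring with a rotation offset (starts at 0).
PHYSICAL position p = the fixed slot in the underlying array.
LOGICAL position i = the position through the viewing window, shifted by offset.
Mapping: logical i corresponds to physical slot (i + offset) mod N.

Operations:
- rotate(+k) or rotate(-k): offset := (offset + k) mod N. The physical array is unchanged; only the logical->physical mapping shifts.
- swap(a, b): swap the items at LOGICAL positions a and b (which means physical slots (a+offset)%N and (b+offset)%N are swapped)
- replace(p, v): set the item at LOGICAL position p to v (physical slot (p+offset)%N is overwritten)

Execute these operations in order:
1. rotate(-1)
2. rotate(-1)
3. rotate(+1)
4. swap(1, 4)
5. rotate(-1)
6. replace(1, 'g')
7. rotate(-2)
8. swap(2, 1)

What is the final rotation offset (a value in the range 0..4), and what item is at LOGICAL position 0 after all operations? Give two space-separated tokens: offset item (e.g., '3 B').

Answer: 1 B

Derivation:
After op 1 (rotate(-1)): offset=4, physical=[A,B,C,D,E], logical=[E,A,B,C,D]
After op 2 (rotate(-1)): offset=3, physical=[A,B,C,D,E], logical=[D,E,A,B,C]
After op 3 (rotate(+1)): offset=4, physical=[A,B,C,D,E], logical=[E,A,B,C,D]
After op 4 (swap(1, 4)): offset=4, physical=[D,B,C,A,E], logical=[E,D,B,C,A]
After op 5 (rotate(-1)): offset=3, physical=[D,B,C,A,E], logical=[A,E,D,B,C]
After op 6 (replace(1, 'g')): offset=3, physical=[D,B,C,A,g], logical=[A,g,D,B,C]
After op 7 (rotate(-2)): offset=1, physical=[D,B,C,A,g], logical=[B,C,A,g,D]
After op 8 (swap(2, 1)): offset=1, physical=[D,B,A,C,g], logical=[B,A,C,g,D]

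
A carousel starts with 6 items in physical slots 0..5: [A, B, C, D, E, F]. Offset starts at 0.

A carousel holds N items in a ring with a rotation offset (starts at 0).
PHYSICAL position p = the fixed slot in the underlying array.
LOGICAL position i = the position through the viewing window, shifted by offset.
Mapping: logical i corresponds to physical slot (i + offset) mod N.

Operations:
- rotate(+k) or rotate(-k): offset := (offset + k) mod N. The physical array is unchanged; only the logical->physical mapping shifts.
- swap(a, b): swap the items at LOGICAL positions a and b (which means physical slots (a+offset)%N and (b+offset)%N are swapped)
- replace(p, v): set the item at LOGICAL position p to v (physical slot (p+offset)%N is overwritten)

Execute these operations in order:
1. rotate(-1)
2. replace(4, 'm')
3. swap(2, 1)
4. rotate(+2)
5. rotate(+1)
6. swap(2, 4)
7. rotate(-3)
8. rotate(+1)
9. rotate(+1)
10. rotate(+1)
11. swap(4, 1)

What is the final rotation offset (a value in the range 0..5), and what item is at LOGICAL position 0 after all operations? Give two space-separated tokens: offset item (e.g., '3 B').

Answer: 2 C

Derivation:
After op 1 (rotate(-1)): offset=5, physical=[A,B,C,D,E,F], logical=[F,A,B,C,D,E]
After op 2 (replace(4, 'm')): offset=5, physical=[A,B,C,m,E,F], logical=[F,A,B,C,m,E]
After op 3 (swap(2, 1)): offset=5, physical=[B,A,C,m,E,F], logical=[F,B,A,C,m,E]
After op 4 (rotate(+2)): offset=1, physical=[B,A,C,m,E,F], logical=[A,C,m,E,F,B]
After op 5 (rotate(+1)): offset=2, physical=[B,A,C,m,E,F], logical=[C,m,E,F,B,A]
After op 6 (swap(2, 4)): offset=2, physical=[E,A,C,m,B,F], logical=[C,m,B,F,E,A]
After op 7 (rotate(-3)): offset=5, physical=[E,A,C,m,B,F], logical=[F,E,A,C,m,B]
After op 8 (rotate(+1)): offset=0, physical=[E,A,C,m,B,F], logical=[E,A,C,m,B,F]
After op 9 (rotate(+1)): offset=1, physical=[E,A,C,m,B,F], logical=[A,C,m,B,F,E]
After op 10 (rotate(+1)): offset=2, physical=[E,A,C,m,B,F], logical=[C,m,B,F,E,A]
After op 11 (swap(4, 1)): offset=2, physical=[m,A,C,E,B,F], logical=[C,E,B,F,m,A]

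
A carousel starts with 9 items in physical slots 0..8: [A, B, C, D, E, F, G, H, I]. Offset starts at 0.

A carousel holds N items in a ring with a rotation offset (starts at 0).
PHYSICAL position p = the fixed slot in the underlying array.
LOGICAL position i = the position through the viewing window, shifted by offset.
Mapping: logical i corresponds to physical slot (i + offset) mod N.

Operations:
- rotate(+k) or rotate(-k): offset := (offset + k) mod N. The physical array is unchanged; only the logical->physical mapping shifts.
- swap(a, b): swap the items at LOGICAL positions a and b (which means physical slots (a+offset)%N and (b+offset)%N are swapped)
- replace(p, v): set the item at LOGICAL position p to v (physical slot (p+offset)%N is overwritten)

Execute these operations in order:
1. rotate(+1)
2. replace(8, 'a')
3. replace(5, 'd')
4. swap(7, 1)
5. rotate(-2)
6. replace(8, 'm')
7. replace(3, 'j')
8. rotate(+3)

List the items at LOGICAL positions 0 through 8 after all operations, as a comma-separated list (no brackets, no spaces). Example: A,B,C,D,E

After op 1 (rotate(+1)): offset=1, physical=[A,B,C,D,E,F,G,H,I], logical=[B,C,D,E,F,G,H,I,A]
After op 2 (replace(8, 'a')): offset=1, physical=[a,B,C,D,E,F,G,H,I], logical=[B,C,D,E,F,G,H,I,a]
After op 3 (replace(5, 'd')): offset=1, physical=[a,B,C,D,E,F,d,H,I], logical=[B,C,D,E,F,d,H,I,a]
After op 4 (swap(7, 1)): offset=1, physical=[a,B,I,D,E,F,d,H,C], logical=[B,I,D,E,F,d,H,C,a]
After op 5 (rotate(-2)): offset=8, physical=[a,B,I,D,E,F,d,H,C], logical=[C,a,B,I,D,E,F,d,H]
After op 6 (replace(8, 'm')): offset=8, physical=[a,B,I,D,E,F,d,m,C], logical=[C,a,B,I,D,E,F,d,m]
After op 7 (replace(3, 'j')): offset=8, physical=[a,B,j,D,E,F,d,m,C], logical=[C,a,B,j,D,E,F,d,m]
After op 8 (rotate(+3)): offset=2, physical=[a,B,j,D,E,F,d,m,C], logical=[j,D,E,F,d,m,C,a,B]

Answer: j,D,E,F,d,m,C,a,B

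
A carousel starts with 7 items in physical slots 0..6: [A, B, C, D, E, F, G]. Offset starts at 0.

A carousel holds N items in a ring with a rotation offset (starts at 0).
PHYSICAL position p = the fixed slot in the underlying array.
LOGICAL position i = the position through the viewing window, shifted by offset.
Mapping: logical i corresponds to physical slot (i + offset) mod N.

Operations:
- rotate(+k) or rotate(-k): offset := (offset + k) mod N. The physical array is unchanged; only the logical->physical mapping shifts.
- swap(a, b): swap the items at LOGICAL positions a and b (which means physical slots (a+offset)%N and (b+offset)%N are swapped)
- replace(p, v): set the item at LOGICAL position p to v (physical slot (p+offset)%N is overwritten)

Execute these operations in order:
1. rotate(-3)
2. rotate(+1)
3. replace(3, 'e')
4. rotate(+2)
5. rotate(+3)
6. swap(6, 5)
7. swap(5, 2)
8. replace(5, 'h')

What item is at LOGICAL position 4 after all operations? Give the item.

After op 1 (rotate(-3)): offset=4, physical=[A,B,C,D,E,F,G], logical=[E,F,G,A,B,C,D]
After op 2 (rotate(+1)): offset=5, physical=[A,B,C,D,E,F,G], logical=[F,G,A,B,C,D,E]
After op 3 (replace(3, 'e')): offset=5, physical=[A,e,C,D,E,F,G], logical=[F,G,A,e,C,D,E]
After op 4 (rotate(+2)): offset=0, physical=[A,e,C,D,E,F,G], logical=[A,e,C,D,E,F,G]
After op 5 (rotate(+3)): offset=3, physical=[A,e,C,D,E,F,G], logical=[D,E,F,G,A,e,C]
After op 6 (swap(6, 5)): offset=3, physical=[A,C,e,D,E,F,G], logical=[D,E,F,G,A,C,e]
After op 7 (swap(5, 2)): offset=3, physical=[A,F,e,D,E,C,G], logical=[D,E,C,G,A,F,e]
After op 8 (replace(5, 'h')): offset=3, physical=[A,h,e,D,E,C,G], logical=[D,E,C,G,A,h,e]

Answer: A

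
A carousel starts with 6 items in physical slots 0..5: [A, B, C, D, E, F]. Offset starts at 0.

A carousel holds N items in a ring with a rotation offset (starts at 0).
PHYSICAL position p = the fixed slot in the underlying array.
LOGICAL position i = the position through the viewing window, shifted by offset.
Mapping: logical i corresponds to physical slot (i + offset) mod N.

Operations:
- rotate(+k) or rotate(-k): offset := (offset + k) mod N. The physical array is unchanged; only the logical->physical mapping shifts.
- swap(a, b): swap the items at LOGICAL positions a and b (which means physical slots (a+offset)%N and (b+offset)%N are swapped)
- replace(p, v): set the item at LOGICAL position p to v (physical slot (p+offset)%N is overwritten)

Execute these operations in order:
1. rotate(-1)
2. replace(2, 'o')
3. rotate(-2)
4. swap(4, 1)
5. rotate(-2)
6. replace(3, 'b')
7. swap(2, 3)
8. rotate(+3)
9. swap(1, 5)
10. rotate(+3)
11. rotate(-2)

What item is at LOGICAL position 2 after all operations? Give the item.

Answer: E

Derivation:
After op 1 (rotate(-1)): offset=5, physical=[A,B,C,D,E,F], logical=[F,A,B,C,D,E]
After op 2 (replace(2, 'o')): offset=5, physical=[A,o,C,D,E,F], logical=[F,A,o,C,D,E]
After op 3 (rotate(-2)): offset=3, physical=[A,o,C,D,E,F], logical=[D,E,F,A,o,C]
After op 4 (swap(4, 1)): offset=3, physical=[A,E,C,D,o,F], logical=[D,o,F,A,E,C]
After op 5 (rotate(-2)): offset=1, physical=[A,E,C,D,o,F], logical=[E,C,D,o,F,A]
After op 6 (replace(3, 'b')): offset=1, physical=[A,E,C,D,b,F], logical=[E,C,D,b,F,A]
After op 7 (swap(2, 3)): offset=1, physical=[A,E,C,b,D,F], logical=[E,C,b,D,F,A]
After op 8 (rotate(+3)): offset=4, physical=[A,E,C,b,D,F], logical=[D,F,A,E,C,b]
After op 9 (swap(1, 5)): offset=4, physical=[A,E,C,F,D,b], logical=[D,b,A,E,C,F]
After op 10 (rotate(+3)): offset=1, physical=[A,E,C,F,D,b], logical=[E,C,F,D,b,A]
After op 11 (rotate(-2)): offset=5, physical=[A,E,C,F,D,b], logical=[b,A,E,C,F,D]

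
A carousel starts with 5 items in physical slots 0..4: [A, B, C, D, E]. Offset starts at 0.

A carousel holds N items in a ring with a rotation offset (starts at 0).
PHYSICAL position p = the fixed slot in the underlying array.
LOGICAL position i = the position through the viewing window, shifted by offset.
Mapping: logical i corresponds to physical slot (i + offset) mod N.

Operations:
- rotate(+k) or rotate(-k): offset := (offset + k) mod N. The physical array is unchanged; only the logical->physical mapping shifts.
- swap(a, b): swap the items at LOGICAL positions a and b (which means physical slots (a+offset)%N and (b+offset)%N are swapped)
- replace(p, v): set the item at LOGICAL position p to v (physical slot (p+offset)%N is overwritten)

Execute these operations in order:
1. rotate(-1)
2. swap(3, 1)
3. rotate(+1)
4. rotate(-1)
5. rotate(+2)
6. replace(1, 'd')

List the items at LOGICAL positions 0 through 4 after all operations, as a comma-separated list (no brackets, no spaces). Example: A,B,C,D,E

Answer: B,d,D,E,C

Derivation:
After op 1 (rotate(-1)): offset=4, physical=[A,B,C,D,E], logical=[E,A,B,C,D]
After op 2 (swap(3, 1)): offset=4, physical=[C,B,A,D,E], logical=[E,C,B,A,D]
After op 3 (rotate(+1)): offset=0, physical=[C,B,A,D,E], logical=[C,B,A,D,E]
After op 4 (rotate(-1)): offset=4, physical=[C,B,A,D,E], logical=[E,C,B,A,D]
After op 5 (rotate(+2)): offset=1, physical=[C,B,A,D,E], logical=[B,A,D,E,C]
After op 6 (replace(1, 'd')): offset=1, physical=[C,B,d,D,E], logical=[B,d,D,E,C]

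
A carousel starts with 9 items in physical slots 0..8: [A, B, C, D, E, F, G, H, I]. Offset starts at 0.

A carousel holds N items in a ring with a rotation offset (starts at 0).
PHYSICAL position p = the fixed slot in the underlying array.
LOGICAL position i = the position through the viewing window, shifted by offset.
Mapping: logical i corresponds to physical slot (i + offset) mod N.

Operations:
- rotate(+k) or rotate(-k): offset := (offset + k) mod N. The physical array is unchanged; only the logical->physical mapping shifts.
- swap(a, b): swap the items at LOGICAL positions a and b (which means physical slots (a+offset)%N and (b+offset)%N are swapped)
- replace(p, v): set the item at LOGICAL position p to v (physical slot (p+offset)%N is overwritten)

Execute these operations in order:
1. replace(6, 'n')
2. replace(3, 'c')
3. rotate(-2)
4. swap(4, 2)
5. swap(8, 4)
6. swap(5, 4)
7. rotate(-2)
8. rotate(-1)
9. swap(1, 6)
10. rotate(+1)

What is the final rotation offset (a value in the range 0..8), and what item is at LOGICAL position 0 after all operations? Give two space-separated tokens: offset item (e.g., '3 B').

Answer: 5 B

Derivation:
After op 1 (replace(6, 'n')): offset=0, physical=[A,B,C,D,E,F,n,H,I], logical=[A,B,C,D,E,F,n,H,I]
After op 2 (replace(3, 'c')): offset=0, physical=[A,B,C,c,E,F,n,H,I], logical=[A,B,C,c,E,F,n,H,I]
After op 3 (rotate(-2)): offset=7, physical=[A,B,C,c,E,F,n,H,I], logical=[H,I,A,B,C,c,E,F,n]
After op 4 (swap(4, 2)): offset=7, physical=[C,B,A,c,E,F,n,H,I], logical=[H,I,C,B,A,c,E,F,n]
After op 5 (swap(8, 4)): offset=7, physical=[C,B,n,c,E,F,A,H,I], logical=[H,I,C,B,n,c,E,F,A]
After op 6 (swap(5, 4)): offset=7, physical=[C,B,c,n,E,F,A,H,I], logical=[H,I,C,B,c,n,E,F,A]
After op 7 (rotate(-2)): offset=5, physical=[C,B,c,n,E,F,A,H,I], logical=[F,A,H,I,C,B,c,n,E]
After op 8 (rotate(-1)): offset=4, physical=[C,B,c,n,E,F,A,H,I], logical=[E,F,A,H,I,C,B,c,n]
After op 9 (swap(1, 6)): offset=4, physical=[C,F,c,n,E,B,A,H,I], logical=[E,B,A,H,I,C,F,c,n]
After op 10 (rotate(+1)): offset=5, physical=[C,F,c,n,E,B,A,H,I], logical=[B,A,H,I,C,F,c,n,E]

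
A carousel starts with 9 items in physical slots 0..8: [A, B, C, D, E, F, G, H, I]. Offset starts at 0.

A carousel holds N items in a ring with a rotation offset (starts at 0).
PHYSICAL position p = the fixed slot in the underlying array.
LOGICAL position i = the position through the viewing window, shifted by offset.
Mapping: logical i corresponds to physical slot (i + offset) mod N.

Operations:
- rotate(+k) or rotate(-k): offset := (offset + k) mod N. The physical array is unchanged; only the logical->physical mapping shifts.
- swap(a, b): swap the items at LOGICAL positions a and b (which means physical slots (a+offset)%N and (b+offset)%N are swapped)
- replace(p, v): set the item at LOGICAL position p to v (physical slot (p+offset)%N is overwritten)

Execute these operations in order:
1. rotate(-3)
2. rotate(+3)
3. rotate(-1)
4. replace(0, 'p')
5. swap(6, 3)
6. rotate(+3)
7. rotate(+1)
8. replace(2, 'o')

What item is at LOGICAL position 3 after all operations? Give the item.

After op 1 (rotate(-3)): offset=6, physical=[A,B,C,D,E,F,G,H,I], logical=[G,H,I,A,B,C,D,E,F]
After op 2 (rotate(+3)): offset=0, physical=[A,B,C,D,E,F,G,H,I], logical=[A,B,C,D,E,F,G,H,I]
After op 3 (rotate(-1)): offset=8, physical=[A,B,C,D,E,F,G,H,I], logical=[I,A,B,C,D,E,F,G,H]
After op 4 (replace(0, 'p')): offset=8, physical=[A,B,C,D,E,F,G,H,p], logical=[p,A,B,C,D,E,F,G,H]
After op 5 (swap(6, 3)): offset=8, physical=[A,B,F,D,E,C,G,H,p], logical=[p,A,B,F,D,E,C,G,H]
After op 6 (rotate(+3)): offset=2, physical=[A,B,F,D,E,C,G,H,p], logical=[F,D,E,C,G,H,p,A,B]
After op 7 (rotate(+1)): offset=3, physical=[A,B,F,D,E,C,G,H,p], logical=[D,E,C,G,H,p,A,B,F]
After op 8 (replace(2, 'o')): offset=3, physical=[A,B,F,D,E,o,G,H,p], logical=[D,E,o,G,H,p,A,B,F]

Answer: G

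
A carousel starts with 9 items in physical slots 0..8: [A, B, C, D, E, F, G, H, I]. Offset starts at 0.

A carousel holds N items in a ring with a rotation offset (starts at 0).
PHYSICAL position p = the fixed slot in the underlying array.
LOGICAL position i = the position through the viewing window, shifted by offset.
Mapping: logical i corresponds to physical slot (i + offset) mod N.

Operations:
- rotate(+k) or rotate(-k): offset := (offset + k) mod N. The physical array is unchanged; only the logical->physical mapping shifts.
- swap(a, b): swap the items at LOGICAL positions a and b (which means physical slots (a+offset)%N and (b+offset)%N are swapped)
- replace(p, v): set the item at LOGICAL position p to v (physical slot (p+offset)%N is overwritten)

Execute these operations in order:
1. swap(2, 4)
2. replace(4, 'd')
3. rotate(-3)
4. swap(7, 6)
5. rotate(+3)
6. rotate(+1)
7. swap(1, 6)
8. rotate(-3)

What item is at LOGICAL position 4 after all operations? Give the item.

Answer: H

Derivation:
After op 1 (swap(2, 4)): offset=0, physical=[A,B,E,D,C,F,G,H,I], logical=[A,B,E,D,C,F,G,H,I]
After op 2 (replace(4, 'd')): offset=0, physical=[A,B,E,D,d,F,G,H,I], logical=[A,B,E,D,d,F,G,H,I]
After op 3 (rotate(-3)): offset=6, physical=[A,B,E,D,d,F,G,H,I], logical=[G,H,I,A,B,E,D,d,F]
After op 4 (swap(7, 6)): offset=6, physical=[A,B,E,d,D,F,G,H,I], logical=[G,H,I,A,B,E,d,D,F]
After op 5 (rotate(+3)): offset=0, physical=[A,B,E,d,D,F,G,H,I], logical=[A,B,E,d,D,F,G,H,I]
After op 6 (rotate(+1)): offset=1, physical=[A,B,E,d,D,F,G,H,I], logical=[B,E,d,D,F,G,H,I,A]
After op 7 (swap(1, 6)): offset=1, physical=[A,B,H,d,D,F,G,E,I], logical=[B,H,d,D,F,G,E,I,A]
After op 8 (rotate(-3)): offset=7, physical=[A,B,H,d,D,F,G,E,I], logical=[E,I,A,B,H,d,D,F,G]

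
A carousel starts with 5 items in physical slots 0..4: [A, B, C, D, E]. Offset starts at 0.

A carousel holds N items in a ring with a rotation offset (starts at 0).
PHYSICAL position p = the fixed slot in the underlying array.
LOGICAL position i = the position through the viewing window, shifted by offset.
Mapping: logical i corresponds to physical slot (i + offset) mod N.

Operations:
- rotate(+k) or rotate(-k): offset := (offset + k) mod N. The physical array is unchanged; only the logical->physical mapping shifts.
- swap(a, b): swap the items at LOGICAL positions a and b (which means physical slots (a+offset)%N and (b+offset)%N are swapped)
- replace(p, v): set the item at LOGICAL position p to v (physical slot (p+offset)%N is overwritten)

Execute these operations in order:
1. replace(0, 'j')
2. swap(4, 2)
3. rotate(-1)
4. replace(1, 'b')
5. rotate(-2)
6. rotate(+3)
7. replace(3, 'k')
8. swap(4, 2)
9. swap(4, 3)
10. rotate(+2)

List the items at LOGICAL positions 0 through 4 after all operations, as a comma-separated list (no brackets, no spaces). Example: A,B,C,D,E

After op 1 (replace(0, 'j')): offset=0, physical=[j,B,C,D,E], logical=[j,B,C,D,E]
After op 2 (swap(4, 2)): offset=0, physical=[j,B,E,D,C], logical=[j,B,E,D,C]
After op 3 (rotate(-1)): offset=4, physical=[j,B,E,D,C], logical=[C,j,B,E,D]
After op 4 (replace(1, 'b')): offset=4, physical=[b,B,E,D,C], logical=[C,b,B,E,D]
After op 5 (rotate(-2)): offset=2, physical=[b,B,E,D,C], logical=[E,D,C,b,B]
After op 6 (rotate(+3)): offset=0, physical=[b,B,E,D,C], logical=[b,B,E,D,C]
After op 7 (replace(3, 'k')): offset=0, physical=[b,B,E,k,C], logical=[b,B,E,k,C]
After op 8 (swap(4, 2)): offset=0, physical=[b,B,C,k,E], logical=[b,B,C,k,E]
After op 9 (swap(4, 3)): offset=0, physical=[b,B,C,E,k], logical=[b,B,C,E,k]
After op 10 (rotate(+2)): offset=2, physical=[b,B,C,E,k], logical=[C,E,k,b,B]

Answer: C,E,k,b,B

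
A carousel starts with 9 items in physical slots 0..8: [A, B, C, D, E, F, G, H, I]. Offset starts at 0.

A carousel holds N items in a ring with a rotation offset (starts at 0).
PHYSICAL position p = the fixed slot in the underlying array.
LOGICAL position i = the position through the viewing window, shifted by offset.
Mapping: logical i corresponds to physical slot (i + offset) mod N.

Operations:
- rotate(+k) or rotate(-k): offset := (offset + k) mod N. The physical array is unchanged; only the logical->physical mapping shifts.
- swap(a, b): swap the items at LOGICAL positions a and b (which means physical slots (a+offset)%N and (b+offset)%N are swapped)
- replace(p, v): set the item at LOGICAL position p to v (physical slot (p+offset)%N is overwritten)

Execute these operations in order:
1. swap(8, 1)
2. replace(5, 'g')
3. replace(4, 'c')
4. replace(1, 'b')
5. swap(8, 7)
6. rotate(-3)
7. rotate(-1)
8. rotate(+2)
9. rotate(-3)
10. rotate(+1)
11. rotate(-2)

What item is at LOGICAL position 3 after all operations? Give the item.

After op 1 (swap(8, 1)): offset=0, physical=[A,I,C,D,E,F,G,H,B], logical=[A,I,C,D,E,F,G,H,B]
After op 2 (replace(5, 'g')): offset=0, physical=[A,I,C,D,E,g,G,H,B], logical=[A,I,C,D,E,g,G,H,B]
After op 3 (replace(4, 'c')): offset=0, physical=[A,I,C,D,c,g,G,H,B], logical=[A,I,C,D,c,g,G,H,B]
After op 4 (replace(1, 'b')): offset=0, physical=[A,b,C,D,c,g,G,H,B], logical=[A,b,C,D,c,g,G,H,B]
After op 5 (swap(8, 7)): offset=0, physical=[A,b,C,D,c,g,G,B,H], logical=[A,b,C,D,c,g,G,B,H]
After op 6 (rotate(-3)): offset=6, physical=[A,b,C,D,c,g,G,B,H], logical=[G,B,H,A,b,C,D,c,g]
After op 7 (rotate(-1)): offset=5, physical=[A,b,C,D,c,g,G,B,H], logical=[g,G,B,H,A,b,C,D,c]
After op 8 (rotate(+2)): offset=7, physical=[A,b,C,D,c,g,G,B,H], logical=[B,H,A,b,C,D,c,g,G]
After op 9 (rotate(-3)): offset=4, physical=[A,b,C,D,c,g,G,B,H], logical=[c,g,G,B,H,A,b,C,D]
After op 10 (rotate(+1)): offset=5, physical=[A,b,C,D,c,g,G,B,H], logical=[g,G,B,H,A,b,C,D,c]
After op 11 (rotate(-2)): offset=3, physical=[A,b,C,D,c,g,G,B,H], logical=[D,c,g,G,B,H,A,b,C]

Answer: G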